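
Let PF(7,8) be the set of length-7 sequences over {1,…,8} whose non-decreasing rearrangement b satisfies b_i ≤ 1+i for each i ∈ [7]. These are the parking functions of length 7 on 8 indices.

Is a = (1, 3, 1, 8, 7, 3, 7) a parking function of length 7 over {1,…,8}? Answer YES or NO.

Sorted: b = (1, 1, 3, 3, 7, 7, 8).
  b_1=1 ≤ 2
  b_2=1 ≤ 3
  b_3=3 ≤ 4
  b_4=3 ≤ 5
  b_5=7 > 6
  fails at i=5 ⇒ NO

NO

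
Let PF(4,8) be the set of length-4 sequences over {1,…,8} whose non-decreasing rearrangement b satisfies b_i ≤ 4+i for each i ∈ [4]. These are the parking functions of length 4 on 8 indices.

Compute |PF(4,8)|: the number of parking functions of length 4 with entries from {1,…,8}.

#PF = (8+1−4)·(8+1)^{4−1} = 5 · 729 = 3645
E.g. (1,4,7,2) → sorted (1,2,4,7): b_i ≤ 4+i ∀i, a PF.

3645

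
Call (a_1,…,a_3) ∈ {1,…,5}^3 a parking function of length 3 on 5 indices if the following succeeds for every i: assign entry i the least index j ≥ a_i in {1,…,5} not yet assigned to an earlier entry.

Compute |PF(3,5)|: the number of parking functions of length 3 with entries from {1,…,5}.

108

Count = (6−3)·6^(3−1) = 3 · 36 = 108 [KW]
One tuple (4,3,2) → sorted (2,3,4): b_i ≤ 2+i ∀i, a PF.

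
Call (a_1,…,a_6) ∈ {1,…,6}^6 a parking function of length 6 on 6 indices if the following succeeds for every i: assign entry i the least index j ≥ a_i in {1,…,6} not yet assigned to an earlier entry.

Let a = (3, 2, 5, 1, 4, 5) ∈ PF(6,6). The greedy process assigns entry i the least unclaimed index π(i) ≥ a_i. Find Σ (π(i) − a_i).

Σπ = 21 ({1..6} each once); Σa = 3+2+5+1+4+5 = 20; disp = 21−20 = 1.

1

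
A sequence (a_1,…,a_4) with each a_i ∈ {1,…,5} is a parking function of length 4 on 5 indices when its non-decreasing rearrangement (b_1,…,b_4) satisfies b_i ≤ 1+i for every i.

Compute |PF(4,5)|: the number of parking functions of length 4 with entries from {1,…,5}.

432

|PF(4,5)| = (5−4+1)·(5+1)^(4−1) = 2·216 = 432 [KW]
One tuple (4,3,1,1) → sorted (1,1,3,4): b_i ≤ 1+i ∀i, a PF.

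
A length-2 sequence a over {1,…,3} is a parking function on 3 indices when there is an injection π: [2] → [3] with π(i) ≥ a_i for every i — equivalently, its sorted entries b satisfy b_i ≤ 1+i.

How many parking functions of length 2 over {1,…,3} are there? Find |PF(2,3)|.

8

#PF = (3−2+1)·(3+1)^(2−1) = 2·4 = 8
Check (1,2) → sorted (1,2): b_i ≤ 1+i ∀i, a PF.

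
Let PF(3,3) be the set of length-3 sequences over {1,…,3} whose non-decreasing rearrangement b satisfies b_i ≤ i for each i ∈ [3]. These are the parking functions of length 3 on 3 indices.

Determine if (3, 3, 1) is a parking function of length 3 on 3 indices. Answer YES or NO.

NO

Order a: b = (1, 3, 3).
  b_1=1 ≤ 1
  b_2=3 > 2
  fails at i=2 ⇒ NO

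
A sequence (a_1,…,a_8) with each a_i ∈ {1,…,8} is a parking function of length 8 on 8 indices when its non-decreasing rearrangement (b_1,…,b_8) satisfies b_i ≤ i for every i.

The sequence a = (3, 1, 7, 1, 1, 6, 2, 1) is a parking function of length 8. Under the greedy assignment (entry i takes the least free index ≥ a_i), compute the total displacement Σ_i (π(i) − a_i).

14

Σπ = 8·9/2 = 36 (π permutes [8]); Σa = 3+1+7+1+1+6+2+1 = 22; disp = 36−22 = 14.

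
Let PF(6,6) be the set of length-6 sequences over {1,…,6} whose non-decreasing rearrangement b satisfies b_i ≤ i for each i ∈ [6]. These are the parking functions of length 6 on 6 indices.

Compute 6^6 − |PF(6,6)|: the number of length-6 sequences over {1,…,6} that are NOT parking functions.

29849

#PF = 1·7^5 = 1 · 16807 = 16807 (Pollak)
One tuple (2,2,3,5,4,3) → sorted (2,2,3,3,4,5): b_1=2>1, not a PF.
So 46656 − 16807 = 29849 fail.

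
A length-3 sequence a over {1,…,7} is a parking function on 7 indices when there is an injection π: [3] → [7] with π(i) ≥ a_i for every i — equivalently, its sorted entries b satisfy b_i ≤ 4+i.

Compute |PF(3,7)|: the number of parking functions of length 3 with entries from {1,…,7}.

320

|PF| = 5·8^2 = 5×64 = 320 [KW]
Example (4,3,6) → sorted (3,4,6): b_i ≤ 4+i ∀i, a PF.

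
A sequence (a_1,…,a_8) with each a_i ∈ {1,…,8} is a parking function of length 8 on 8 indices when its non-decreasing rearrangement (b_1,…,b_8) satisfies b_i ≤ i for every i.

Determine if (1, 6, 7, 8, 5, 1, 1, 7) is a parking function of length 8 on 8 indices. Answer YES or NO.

NO

Rearranged: b = (1, 1, 1, 5, 6, 7, 7, 8).
  b_1=1 ≤ 1
  b_2=1 ≤ 2
  b_3=1 ≤ 3
  b_4=5 > 4
  fails at i=4 ⇒ NO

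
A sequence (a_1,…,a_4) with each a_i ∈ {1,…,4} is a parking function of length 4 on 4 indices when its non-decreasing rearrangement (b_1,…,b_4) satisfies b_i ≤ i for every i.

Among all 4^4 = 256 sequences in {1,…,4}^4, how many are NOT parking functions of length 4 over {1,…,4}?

131

Count = 1·5^3 = 1×125 = 125 (Pollak)
One tuple (3,4,4,2) → sorted (2,3,4,4): b_1=2>1, not a PF.
So 256 − 125 = 131 fail.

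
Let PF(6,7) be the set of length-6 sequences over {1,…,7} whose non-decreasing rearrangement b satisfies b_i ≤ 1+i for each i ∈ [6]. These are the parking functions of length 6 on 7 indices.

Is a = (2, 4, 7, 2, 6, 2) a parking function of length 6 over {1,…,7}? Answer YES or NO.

Order a: b = (2, 2, 2, 4, 6, 7).
  b_1=2 ≤ 2
  b_2=2 ≤ 3
  b_3=2 ≤ 4
  b_4=4 ≤ 5
  b_5=6 ≤ 6
  b_6=7 ≤ 7
All bounds hold ⇒ YES

YES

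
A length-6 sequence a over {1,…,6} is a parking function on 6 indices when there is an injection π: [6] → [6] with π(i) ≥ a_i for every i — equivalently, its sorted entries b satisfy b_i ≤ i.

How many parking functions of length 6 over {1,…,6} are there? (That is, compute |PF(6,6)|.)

16807

Count = (6−6+1)·(6+1)^(6−1) = 1 · 16807 = 16807 (Pollak)
E.g. (3,2,1,5,1,2) → sorted (1,1,2,2,3,5): b_i ≤ i ∀i, a PF.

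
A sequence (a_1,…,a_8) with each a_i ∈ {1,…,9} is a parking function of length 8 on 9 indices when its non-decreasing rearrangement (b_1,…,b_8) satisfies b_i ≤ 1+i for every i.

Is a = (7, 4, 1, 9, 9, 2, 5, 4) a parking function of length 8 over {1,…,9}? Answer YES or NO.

Rearranged: b = (1, 2, 4, 4, 5, 7, 9, 9).
  b_1=1 ≤ 2
  b_2=2 ≤ 3
  b_3=4 ≤ 4
  b_4=4 ≤ 5
  b_5=5 ≤ 6
  b_6=7 ≤ 7
  b_7=9 > 8
  fails at i=7 ⇒ NO

NO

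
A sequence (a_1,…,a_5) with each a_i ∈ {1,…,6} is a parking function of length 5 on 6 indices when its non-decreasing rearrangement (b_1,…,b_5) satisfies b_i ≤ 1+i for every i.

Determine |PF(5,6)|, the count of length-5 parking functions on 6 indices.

Count = 2·7^4 = 2×2401 = 4802
Example (1,3,4,5,3) → sorted (1,3,3,4,5): b_i ≤ 1+i ∀i, a PF.

4802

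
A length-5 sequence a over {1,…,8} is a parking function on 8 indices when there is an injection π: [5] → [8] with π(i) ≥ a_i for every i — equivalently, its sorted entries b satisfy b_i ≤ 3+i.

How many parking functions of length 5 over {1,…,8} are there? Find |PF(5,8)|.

#PF = (8+1−5)·(8+1)^{5−1} = 4×6561 = 26244 (Konheim–Weiss)
One tuple (4,6,8,3,6) → sorted (3,4,6,6,8): b_i ≤ 3+i ∀i, a PF.

26244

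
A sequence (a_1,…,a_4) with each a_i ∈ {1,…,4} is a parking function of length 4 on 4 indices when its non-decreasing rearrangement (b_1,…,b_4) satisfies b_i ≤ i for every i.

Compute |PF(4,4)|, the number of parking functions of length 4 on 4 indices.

125

Count = (4+1−4)·(4+1)^{4−1} = 1×125 = 125 (Konheim–Weiss)
One tuple (2,2,1,2) → sorted (1,2,2,2): b_i ≤ i ∀i, a PF.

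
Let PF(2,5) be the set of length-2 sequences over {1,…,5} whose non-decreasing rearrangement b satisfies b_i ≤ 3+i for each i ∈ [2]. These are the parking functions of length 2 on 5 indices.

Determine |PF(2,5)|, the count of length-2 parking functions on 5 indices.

24

Count = (5−2+1)·(5+1)^(2−1) = 4·6 = 24 (Pollak)
One tuple (1,1) → sorted (1,1): b_i ≤ 3+i ∀i, a PF.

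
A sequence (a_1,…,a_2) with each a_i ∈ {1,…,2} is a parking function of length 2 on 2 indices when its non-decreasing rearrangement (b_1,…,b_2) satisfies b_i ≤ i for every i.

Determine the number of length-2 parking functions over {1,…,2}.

|PF| = (2−2+1)·(2+1)^(2−1) = 1 · 3 = 3
E.g. (2,1) → sorted (1,2): b_i ≤ i ∀i, a PF.

3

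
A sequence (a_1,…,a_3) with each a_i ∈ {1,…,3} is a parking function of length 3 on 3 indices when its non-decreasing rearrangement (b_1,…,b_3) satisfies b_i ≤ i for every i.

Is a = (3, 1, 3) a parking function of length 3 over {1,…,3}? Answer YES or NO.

NO

Sorted: b = (1, 3, 3).
  b_1=1 ≤ 1
  b_2=3 > 2
  fails at i=2 ⇒ NO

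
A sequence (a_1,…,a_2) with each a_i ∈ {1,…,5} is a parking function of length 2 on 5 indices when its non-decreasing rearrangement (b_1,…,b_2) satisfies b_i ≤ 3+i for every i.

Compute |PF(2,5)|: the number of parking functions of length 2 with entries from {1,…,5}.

#PF = 4·6^1 = 4×6 = 24 (Konheim–Weiss)
Example (3,4) → sorted (3,4): b_i ≤ 3+i ∀i, a PF.

24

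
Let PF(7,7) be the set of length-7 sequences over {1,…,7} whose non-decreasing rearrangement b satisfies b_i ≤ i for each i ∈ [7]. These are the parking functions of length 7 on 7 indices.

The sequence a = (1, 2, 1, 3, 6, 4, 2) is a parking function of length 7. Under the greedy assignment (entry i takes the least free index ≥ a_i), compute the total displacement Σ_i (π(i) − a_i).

9

Σπ = 7·8/2 = 28 (π permutes [7]); Σa = 1+2+1+3+6+4+2 = 19; disp = 28−19 = 9.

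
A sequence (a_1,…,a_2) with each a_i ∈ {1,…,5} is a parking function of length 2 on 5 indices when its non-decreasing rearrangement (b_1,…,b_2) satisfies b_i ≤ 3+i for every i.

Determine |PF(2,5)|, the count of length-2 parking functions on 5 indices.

24

#PF = (5−2+1)·(5+1)^(2−1) = 4×6 = 24 [KW]
One tuple (4,2) → sorted (2,4): b_i ≤ 3+i ∀i, a PF.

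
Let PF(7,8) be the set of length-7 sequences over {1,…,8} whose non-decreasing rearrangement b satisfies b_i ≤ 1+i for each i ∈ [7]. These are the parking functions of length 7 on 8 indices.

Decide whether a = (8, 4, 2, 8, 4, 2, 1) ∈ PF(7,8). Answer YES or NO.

Order a: b = (1, 2, 2, 4, 4, 8, 8).
  b_1=1 ≤ 2
  b_2=2 ≤ 3
  b_3=2 ≤ 4
  b_4=4 ≤ 5
  b_5=4 ≤ 6
  b_6=8 > 7
  fails at i=6 ⇒ NO

NO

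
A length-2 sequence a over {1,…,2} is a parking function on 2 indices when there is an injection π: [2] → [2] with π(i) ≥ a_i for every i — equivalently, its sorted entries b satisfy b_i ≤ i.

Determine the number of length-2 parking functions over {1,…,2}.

|PF| = 1·3^1 = 1 · 3 = 3
One tuple (2,1) → sorted (1,2): b_i ≤ i ∀i, a PF.

3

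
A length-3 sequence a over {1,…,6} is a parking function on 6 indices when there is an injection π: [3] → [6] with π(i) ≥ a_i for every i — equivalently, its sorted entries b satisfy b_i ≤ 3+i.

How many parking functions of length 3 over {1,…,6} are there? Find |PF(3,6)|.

#PF = 4·7^2 = 4·49 = 196 (Pollak)
One tuple (5,6,4) → sorted (4,5,6): b_i ≤ 3+i ∀i, a PF.

196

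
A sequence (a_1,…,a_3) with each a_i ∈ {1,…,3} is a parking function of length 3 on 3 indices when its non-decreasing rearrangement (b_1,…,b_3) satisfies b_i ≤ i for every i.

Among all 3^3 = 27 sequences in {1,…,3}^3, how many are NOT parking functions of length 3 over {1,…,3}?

11

|PF| = 1·4^2 = 1·16 = 16 [KW]
E.g. (2,3,3) → sorted (2,3,3): b_1=2>1, not a PF.
3^3 − 16 = 27 − 16 = 11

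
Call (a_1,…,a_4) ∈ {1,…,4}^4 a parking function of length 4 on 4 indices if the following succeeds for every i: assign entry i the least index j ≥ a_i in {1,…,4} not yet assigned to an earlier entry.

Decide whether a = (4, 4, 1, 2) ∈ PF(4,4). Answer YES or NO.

Order a: b = (1, 2, 4, 4).
  b_1=1 ≤ 1
  b_2=2 ≤ 2
  b_3=4 > 3
  fails at i=3 ⇒ NO

NO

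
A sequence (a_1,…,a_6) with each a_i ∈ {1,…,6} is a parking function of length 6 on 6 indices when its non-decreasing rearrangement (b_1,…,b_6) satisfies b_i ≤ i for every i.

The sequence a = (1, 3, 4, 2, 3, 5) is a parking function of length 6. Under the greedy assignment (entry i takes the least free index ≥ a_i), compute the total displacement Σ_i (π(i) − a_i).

3

Σπ(i) = 1+…+6 = 21; Σa = 1+3+4+2+3+5 = 18; disp = 21−18 = 3.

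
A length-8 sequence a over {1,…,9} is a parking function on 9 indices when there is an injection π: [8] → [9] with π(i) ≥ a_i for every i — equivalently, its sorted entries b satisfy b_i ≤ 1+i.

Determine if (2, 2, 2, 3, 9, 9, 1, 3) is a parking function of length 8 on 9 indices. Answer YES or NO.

Order a: b = (1, 2, 2, 2, 3, 3, 9, 9).
  b_1=1 ≤ 2
  b_2=2 ≤ 3
  b_3=2 ≤ 4
  b_4=2 ≤ 5
  b_5=3 ≤ 6
  b_6=3 ≤ 7
  b_7=9 > 8
  fails at i=7 ⇒ NO

NO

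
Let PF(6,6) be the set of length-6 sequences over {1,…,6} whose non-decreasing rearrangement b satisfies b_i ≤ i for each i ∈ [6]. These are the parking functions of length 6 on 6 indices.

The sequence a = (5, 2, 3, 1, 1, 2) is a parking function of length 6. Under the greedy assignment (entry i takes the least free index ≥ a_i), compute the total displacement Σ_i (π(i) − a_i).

Σπ = 21 ({1..6} each once); Σa = 5+2+3+1+1+2 = 14; disp = 21−14 = 7.

7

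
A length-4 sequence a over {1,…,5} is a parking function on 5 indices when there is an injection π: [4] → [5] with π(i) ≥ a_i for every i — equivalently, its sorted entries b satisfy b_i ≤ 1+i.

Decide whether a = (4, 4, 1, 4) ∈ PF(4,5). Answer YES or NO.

Sorted: b = (1, 4, 4, 4).
  b_1=1 ≤ 2
  b_2=4 > 3
  fails at i=2 ⇒ NO

NO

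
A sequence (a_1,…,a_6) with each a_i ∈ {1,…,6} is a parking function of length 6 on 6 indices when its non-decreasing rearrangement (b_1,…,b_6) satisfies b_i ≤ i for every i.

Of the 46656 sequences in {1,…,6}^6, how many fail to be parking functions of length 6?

29849

|PF| = 1·7^5 = 1 · 16807 = 16807
E.g. (6,5,5,6,4,5) → sorted (4,5,5,5,6,6): b_1=4>1, not a PF.
So 46656 − 16807 = 29849 fail.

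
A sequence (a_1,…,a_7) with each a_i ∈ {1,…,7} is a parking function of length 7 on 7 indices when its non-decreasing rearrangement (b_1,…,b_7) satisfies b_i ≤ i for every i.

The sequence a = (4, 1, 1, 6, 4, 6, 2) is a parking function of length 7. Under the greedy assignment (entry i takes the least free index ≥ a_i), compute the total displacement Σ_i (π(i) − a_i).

Σπ = 7·8/2 = 28 (π permutes [7]); Σa = 4+1+1+6+4+6+2 = 24; disp = 28−24 = 4.

4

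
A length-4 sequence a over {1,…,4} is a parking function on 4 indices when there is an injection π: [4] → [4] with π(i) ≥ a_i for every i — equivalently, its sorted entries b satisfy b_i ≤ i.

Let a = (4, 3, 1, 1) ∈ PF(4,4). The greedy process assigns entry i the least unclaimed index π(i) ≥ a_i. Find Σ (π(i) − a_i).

Σπ(i) = 1+…+4 = 10; Σa = 4+3+1+1 = 9; disp = 10−9 = 1.

1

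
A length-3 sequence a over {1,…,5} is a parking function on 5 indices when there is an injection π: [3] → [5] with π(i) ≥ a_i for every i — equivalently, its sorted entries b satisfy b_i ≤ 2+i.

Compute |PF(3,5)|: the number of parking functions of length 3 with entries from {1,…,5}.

108

#PF = (5+1−3)·(5+1)^{3−1} = 3·36 = 108
Example (3,4,4) → sorted (3,4,4): b_i ≤ 2+i ∀i, a PF.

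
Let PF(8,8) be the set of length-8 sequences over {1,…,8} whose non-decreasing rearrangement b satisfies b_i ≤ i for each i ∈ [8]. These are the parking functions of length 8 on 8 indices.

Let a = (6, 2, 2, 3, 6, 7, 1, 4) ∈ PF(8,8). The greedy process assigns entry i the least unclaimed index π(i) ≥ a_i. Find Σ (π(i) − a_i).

5

Σπ = 36 ({1..8} each once); Σa = 6+2+2+3+6+7+1+4 = 31; disp = 36−31 = 5.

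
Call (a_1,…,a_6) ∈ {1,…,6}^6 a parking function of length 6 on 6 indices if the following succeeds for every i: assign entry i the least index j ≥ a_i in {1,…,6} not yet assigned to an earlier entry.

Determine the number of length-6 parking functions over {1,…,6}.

#PF = (7−6)·7^(6−1) = 1·16807 = 16807 [KW]
E.g. (3,2,3,1,2,5) → sorted (1,2,2,3,3,5): b_i ≤ i ∀i, a PF.

16807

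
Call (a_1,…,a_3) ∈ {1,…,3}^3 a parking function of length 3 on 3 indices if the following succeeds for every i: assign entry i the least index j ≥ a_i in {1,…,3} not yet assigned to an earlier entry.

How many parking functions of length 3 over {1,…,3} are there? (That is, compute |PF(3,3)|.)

16

|PF| = 1·4^2 = 1 · 16 = 16 (Konheim–Weiss)
E.g. (2,1,1) → sorted (1,1,2): b_i ≤ i ∀i, a PF.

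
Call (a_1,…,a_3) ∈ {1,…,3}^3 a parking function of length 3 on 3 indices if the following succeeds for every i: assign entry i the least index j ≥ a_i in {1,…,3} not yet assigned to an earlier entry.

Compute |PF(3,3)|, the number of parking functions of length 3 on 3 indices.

|PF(3,3)| = (4−3)·4^(3−1) = 1×16 = 16 (Konheim–Weiss)
Check (3,2,1) → sorted (1,2,3): b_i ≤ i ∀i, a PF.

16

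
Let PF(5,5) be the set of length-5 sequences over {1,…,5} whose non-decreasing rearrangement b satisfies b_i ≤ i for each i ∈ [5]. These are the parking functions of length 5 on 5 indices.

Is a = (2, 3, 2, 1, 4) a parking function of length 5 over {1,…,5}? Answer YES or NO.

YES

Sorted: b = (1, 2, 2, 3, 4).
  b_1=1 ≤ 1
  b_2=2 ≤ 2
  b_3=2 ≤ 3
  b_4=3 ≤ 4
  b_5=4 ≤ 5
All bounds hold ⇒ YES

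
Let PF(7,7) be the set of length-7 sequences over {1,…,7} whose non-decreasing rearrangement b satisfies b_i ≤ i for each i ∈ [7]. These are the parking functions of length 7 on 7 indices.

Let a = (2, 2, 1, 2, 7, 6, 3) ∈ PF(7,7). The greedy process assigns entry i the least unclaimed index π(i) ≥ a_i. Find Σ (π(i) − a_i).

Σπ = 28 ({1..7} each once); Σa = 2+2+1+2+7+6+3 = 23; disp = 28−23 = 5.

5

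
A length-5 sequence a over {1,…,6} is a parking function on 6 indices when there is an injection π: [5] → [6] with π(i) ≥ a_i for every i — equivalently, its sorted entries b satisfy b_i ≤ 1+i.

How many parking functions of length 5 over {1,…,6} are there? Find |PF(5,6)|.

#PF = (7−5)·7^(5−1) = 2·2401 = 4802 [KW]
E.g. (6,5,4,1,3) → sorted (1,3,4,5,6): b_i ≤ 1+i ∀i, a PF.

4802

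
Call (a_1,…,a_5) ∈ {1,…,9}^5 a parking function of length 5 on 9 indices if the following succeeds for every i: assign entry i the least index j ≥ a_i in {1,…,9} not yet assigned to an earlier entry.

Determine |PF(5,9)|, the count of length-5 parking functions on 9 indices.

|PF(5,9)| = 5·10^4 = 5×10000 = 50000 (Pollak)
Check (6,7,8,5,5) → sorted (5,5,6,7,8): b_i ≤ 4+i ∀i, a PF.

50000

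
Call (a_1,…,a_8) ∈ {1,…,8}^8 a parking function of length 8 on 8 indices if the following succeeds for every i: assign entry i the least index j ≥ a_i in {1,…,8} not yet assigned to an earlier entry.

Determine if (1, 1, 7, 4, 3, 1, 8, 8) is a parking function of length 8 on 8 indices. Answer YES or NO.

Order a: b = (1, 1, 1, 3, 4, 7, 8, 8).
  b_1=1 ≤ 1
  b_2=1 ≤ 2
  b_3=1 ≤ 3
  b_4=3 ≤ 4
  b_5=4 ≤ 5
  b_6=7 > 6
  fails at i=6 ⇒ NO

NO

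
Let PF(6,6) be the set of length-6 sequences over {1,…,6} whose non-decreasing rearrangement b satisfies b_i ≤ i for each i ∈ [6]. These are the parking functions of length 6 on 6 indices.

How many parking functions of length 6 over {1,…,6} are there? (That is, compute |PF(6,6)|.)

16807

#PF = (7−6)·7^(6−1) = 1 · 16807 = 16807 [KW]
Check (6,2,1,3,2,4) → sorted (1,2,2,3,4,6): b_i ≤ i ∀i, a PF.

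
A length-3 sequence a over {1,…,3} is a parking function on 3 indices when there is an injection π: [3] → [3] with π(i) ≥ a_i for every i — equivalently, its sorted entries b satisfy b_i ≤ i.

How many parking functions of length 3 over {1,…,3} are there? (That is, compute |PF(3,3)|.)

|PF| = (3−3+1)·(3+1)^(3−1) = 1 · 16 = 16 (Konheim–Weiss)
E.g. (2,1,2) → sorted (1,2,2): b_i ≤ i ∀i, a PF.

16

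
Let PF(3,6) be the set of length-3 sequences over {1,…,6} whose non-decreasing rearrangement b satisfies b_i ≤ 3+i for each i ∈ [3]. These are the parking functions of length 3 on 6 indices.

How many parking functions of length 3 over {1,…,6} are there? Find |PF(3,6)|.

196

Count = (6+1−3)·(6+1)^{3−1} = 4·49 = 196 (Konheim–Weiss)
E.g. (1,2,6) → sorted (1,2,6): b_i ≤ 3+i ∀i, a PF.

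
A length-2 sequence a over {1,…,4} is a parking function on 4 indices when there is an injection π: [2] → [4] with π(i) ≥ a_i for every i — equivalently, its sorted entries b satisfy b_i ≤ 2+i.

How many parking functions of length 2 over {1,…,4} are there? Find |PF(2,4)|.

#PF = (4+1−2)·(4+1)^{2−1} = 3 · 5 = 15 (Pollak)
One tuple (4,1) → sorted (1,4): b_i ≤ 2+i ∀i, a PF.

15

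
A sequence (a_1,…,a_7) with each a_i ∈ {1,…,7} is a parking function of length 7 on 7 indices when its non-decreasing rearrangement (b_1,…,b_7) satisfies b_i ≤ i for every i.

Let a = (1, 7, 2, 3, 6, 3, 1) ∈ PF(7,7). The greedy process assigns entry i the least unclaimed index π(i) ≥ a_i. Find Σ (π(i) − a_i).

Σπ = 28 ({1..7} each once); Σa = 1+7+2+3+6+3+1 = 23; disp = 28−23 = 5.

5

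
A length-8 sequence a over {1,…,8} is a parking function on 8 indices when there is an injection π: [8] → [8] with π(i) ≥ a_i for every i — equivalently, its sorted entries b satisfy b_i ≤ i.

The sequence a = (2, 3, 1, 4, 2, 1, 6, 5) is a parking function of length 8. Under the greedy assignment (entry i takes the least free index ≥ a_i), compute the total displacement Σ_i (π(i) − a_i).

Σπ = 36 ({1..8} each once); Σa = 2+3+1+4+2+1+6+5 = 24; disp = 36−24 = 12.

12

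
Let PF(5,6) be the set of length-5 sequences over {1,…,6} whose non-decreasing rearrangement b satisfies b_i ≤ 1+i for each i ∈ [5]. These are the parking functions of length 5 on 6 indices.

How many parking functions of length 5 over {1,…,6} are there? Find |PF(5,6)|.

4802

|PF| = 2·7^4 = 2 · 2401 = 4802
Check (3,4,5,1,5) → sorted (1,3,4,5,5): b_i ≤ 1+i ∀i, a PF.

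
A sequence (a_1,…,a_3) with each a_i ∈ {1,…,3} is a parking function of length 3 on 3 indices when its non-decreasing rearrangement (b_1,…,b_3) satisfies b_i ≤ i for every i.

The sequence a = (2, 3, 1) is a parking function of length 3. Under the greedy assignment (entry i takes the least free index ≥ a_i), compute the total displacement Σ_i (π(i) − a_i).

Σπ(i) = 1+…+3 = 6; Σa = 2+3+1 = 6; disp = 6−6 = 0.

0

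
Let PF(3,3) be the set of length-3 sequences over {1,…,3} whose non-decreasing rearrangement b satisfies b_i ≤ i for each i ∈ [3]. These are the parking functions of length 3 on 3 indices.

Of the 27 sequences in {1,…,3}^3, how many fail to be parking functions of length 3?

#PF = 1·4^2 = 1×16 = 16 [KW]
E.g. (2,2,2) → sorted (2,2,2): b_1=2>1, not a PF.
Total 27; non-PF = 27−16 = 11

11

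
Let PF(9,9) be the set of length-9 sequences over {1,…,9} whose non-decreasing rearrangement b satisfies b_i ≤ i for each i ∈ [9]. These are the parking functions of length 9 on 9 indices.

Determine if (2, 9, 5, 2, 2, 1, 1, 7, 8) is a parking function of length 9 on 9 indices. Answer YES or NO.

YES

Order a: b = (1, 1, 2, 2, 2, 5, 7, 8, 9).
  b_1=1 ≤ 1
  b_2=1 ≤ 2
  b_3=2 ≤ 3
  b_4=2 ≤ 4
  b_5=2 ≤ 5
  b_6=5 ≤ 6
  b_7=7 ≤ 7
  b_8=8 ≤ 8
  b_9=9 ≤ 9
All bounds hold ⇒ YES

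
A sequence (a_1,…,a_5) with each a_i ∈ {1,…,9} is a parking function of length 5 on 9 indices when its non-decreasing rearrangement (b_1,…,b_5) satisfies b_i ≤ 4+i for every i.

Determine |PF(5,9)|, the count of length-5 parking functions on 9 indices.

#PF = (9+1−5)·(9+1)^{5−1} = 5 · 10000 = 50000 (Pollak)
Check (5,4,4,2,8) → sorted (2,4,4,5,8): b_i ≤ 4+i ∀i, a PF.

50000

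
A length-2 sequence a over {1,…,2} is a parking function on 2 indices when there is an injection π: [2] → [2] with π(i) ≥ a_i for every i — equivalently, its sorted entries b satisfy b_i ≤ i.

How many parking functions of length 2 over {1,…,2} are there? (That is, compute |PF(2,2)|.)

3

|PF(2,2)| = (2−2+1)·(2+1)^(2−1) = 1×3 = 3 (Konheim–Weiss)
Example (1,1) → sorted (1,1): b_i ≤ i ∀i, a PF.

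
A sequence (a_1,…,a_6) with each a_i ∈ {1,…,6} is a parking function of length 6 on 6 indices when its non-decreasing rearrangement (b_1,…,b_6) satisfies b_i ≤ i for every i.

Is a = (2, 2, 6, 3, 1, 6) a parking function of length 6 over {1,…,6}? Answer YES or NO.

Sorted: b = (1, 2, 2, 3, 6, 6).
  b_1=1 ≤ 1
  b_2=2 ≤ 2
  b_3=2 ≤ 3
  b_4=3 ≤ 4
  b_5=6 > 5
  fails at i=5 ⇒ NO

NO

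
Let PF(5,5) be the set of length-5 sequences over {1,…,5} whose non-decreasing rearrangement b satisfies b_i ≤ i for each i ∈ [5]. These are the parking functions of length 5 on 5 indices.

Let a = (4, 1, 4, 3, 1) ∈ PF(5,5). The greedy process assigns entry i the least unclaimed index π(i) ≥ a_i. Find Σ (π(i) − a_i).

2

Σπ(i) = 1+…+5 = 15; Σa = 4+1+4+3+1 = 13; disp = 15−13 = 2.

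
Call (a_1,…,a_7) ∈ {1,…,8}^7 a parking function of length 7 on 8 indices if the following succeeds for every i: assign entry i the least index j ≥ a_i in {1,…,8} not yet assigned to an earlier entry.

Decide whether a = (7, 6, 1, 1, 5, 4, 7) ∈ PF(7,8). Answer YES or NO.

Sorted: b = (1, 1, 4, 5, 6, 7, 7).
  b_1=1 ≤ 2
  b_2=1 ≤ 3
  b_3=4 ≤ 4
  b_4=5 ≤ 5
  b_5=6 ≤ 6
  b_6=7 ≤ 7
  b_7=7 ≤ 8
All bounds hold ⇒ YES

YES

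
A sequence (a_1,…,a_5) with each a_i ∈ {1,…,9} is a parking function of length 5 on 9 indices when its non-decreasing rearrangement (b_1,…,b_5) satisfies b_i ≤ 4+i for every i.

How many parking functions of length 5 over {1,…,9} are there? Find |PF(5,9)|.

50000

Count = (9−5+1)·(9+1)^(5−1) = 5 · 10000 = 50000 (Konheim–Weiss)
E.g. (9,5,3,5,4) → sorted (3,4,5,5,9): b_i ≤ 4+i ∀i, a PF.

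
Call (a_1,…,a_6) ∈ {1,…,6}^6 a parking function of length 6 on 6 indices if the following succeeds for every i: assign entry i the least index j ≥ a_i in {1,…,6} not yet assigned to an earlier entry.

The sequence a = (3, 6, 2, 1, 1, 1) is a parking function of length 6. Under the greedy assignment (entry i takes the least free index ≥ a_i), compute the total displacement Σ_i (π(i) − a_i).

7

Σπ = 21 ({1..6} each once); Σa = 3+6+2+1+1+1 = 14; disp = 21−14 = 7.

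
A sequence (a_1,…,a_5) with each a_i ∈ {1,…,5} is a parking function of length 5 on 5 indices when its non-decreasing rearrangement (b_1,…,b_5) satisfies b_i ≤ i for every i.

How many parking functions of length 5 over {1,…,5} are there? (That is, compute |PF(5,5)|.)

1296

Count = (5−5+1)·(5+1)^(5−1) = 1·1296 = 1296
E.g. (1,2,4,2,5) → sorted (1,2,2,4,5): b_i ≤ i ∀i, a PF.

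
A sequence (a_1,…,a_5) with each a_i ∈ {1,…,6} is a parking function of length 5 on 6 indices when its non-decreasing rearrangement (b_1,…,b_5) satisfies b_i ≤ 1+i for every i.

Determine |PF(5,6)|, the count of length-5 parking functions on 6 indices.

4802

#PF = (6+1−5)·(6+1)^{5−1} = 2·2401 = 4802 [KW]
Check (4,1,5,2,5) → sorted (1,2,4,5,5): b_i ≤ 1+i ∀i, a PF.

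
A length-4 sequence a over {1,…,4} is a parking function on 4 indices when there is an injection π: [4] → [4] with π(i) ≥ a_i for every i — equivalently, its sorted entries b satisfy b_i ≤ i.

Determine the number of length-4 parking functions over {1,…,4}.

|PF(4,4)| = (4−4+1)·(4+1)^(4−1) = 1·125 = 125 (Konheim–Weiss)
Check (4,2,2,1) → sorted (1,2,2,4): b_i ≤ i ∀i, a PF.

125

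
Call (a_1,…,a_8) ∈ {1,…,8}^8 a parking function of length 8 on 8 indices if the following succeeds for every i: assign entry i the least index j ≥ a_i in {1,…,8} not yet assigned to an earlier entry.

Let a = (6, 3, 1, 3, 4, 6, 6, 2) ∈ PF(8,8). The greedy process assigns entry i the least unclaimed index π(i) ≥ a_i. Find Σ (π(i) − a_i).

5

Σπ = 8·9/2 = 36 (π permutes [8]); Σa = 6+3+1+3+4+6+6+2 = 31; disp = 36−31 = 5.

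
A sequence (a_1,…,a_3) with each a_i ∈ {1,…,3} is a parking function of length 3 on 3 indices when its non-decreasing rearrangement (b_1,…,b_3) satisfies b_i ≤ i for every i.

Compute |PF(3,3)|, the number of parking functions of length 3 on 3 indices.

16

|PF(3,3)| = 1·4^2 = 1 · 16 = 16 (Pollak)
One tuple (2,3,1) → sorted (1,2,3): b_i ≤ i ∀i, a PF.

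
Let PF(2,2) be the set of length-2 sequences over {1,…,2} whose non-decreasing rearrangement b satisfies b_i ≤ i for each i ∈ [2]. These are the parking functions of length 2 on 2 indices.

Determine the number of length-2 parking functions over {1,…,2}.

3

#PF = (3−2)·3^(2−1) = 1 · 3 = 3 [KW]
E.g. (1,1) → sorted (1,1): b_i ≤ i ∀i, a PF.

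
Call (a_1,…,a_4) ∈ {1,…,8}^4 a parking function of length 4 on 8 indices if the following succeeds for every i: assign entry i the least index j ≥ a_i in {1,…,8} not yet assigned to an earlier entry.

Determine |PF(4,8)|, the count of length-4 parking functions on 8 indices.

3645

Count = 5·9^3 = 5 · 729 = 3645 (Pollak)
Example (8,7,2,3) → sorted (2,3,7,8): b_i ≤ 4+i ∀i, a PF.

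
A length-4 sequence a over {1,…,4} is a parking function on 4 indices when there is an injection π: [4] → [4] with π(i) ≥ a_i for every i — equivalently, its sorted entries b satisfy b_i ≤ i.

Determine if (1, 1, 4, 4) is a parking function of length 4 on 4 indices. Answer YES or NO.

NO

Order a: b = (1, 1, 4, 4).
  b_1=1 ≤ 1
  b_2=1 ≤ 2
  b_3=4 > 3
  fails at i=3 ⇒ NO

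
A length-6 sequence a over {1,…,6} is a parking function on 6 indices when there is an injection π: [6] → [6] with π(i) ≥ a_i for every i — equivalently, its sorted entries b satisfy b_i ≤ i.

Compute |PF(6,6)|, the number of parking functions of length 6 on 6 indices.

#PF = (6+1−6)·(6+1)^{6−1} = 1·16807 = 16807
Example (1,4,6,2,1,4) → sorted (1,1,2,4,4,6): b_i ≤ i ∀i, a PF.

16807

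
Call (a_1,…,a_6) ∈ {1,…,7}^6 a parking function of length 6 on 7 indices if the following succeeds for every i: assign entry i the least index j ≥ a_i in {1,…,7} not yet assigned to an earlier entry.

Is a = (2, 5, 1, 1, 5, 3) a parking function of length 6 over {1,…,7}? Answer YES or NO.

Order a: b = (1, 1, 2, 3, 5, 5).
  b_1=1 ≤ 2
  b_2=1 ≤ 3
  b_3=2 ≤ 4
  b_4=3 ≤ 5
  b_5=5 ≤ 6
  b_6=5 ≤ 7
All bounds hold ⇒ YES

YES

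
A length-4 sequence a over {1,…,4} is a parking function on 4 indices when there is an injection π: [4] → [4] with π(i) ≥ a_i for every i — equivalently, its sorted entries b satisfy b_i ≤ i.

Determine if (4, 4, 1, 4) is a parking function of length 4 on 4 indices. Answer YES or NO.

Order a: b = (1, 4, 4, 4).
  b_1=1 ≤ 1
  b_2=4 > 2
  fails at i=2 ⇒ NO

NO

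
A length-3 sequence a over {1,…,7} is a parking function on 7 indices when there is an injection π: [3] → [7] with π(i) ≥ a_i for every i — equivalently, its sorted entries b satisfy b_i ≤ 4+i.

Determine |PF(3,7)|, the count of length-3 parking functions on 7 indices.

|PF(3,7)| = 5·8^2 = 5·64 = 320 (Pollak)
Check (6,6,4) → sorted (4,6,6): b_i ≤ 4+i ∀i, a PF.

320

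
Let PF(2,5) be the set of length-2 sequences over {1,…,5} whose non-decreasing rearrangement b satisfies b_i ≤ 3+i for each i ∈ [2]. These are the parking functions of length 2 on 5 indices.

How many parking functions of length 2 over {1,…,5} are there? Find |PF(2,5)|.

#PF = 4·6^1 = 4×6 = 24 [KW]
Example (1,2) → sorted (1,2): b_i ≤ 3+i ∀i, a PF.

24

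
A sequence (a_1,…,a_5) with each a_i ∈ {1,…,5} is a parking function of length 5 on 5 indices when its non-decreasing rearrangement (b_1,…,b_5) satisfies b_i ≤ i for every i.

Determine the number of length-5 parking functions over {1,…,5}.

|PF| = (5+1−5)·(5+1)^{5−1} = 1×1296 = 1296 (Konheim–Weiss)
E.g. (2,3,1,3,3) → sorted (1,2,3,3,3): b_i ≤ i ∀i, a PF.

1296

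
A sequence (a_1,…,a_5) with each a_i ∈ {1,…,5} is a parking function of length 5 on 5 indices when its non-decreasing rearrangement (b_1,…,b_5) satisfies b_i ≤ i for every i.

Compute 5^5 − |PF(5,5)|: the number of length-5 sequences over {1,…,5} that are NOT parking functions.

1829

|PF(5,5)| = (5−5+1)·(5+1)^(5−1) = 1 · 1296 = 1296 [KW]
Check (3,5,3,1,5) → sorted (1,3,3,5,5): b_2=3>2, not a PF.
5^5 − 1296 = 3125 − 1296 = 1829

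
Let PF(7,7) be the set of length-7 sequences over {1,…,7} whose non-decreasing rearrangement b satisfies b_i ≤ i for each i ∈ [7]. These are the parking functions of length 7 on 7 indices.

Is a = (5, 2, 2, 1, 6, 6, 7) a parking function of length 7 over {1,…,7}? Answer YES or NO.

NO

Sorted: b = (1, 2, 2, 5, 6, 6, 7).
  b_1=1 ≤ 1
  b_2=2 ≤ 2
  b_3=2 ≤ 3
  b_4=5 > 4
  fails at i=4 ⇒ NO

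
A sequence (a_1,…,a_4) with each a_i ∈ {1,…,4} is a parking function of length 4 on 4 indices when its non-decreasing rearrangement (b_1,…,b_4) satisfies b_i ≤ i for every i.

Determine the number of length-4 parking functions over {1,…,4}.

125

|PF(4,4)| = (4−4+1)·(4+1)^(4−1) = 1·125 = 125 [KW]
Check (4,1,3,1) → sorted (1,1,3,4): b_i ≤ i ∀i, a PF.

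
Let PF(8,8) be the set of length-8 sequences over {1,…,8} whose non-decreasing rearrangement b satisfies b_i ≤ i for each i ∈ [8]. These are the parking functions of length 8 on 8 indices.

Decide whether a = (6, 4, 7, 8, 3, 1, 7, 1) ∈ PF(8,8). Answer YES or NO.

NO

Sorted: b = (1, 1, 3, 4, 6, 7, 7, 8).
  b_1=1 ≤ 1
  b_2=1 ≤ 2
  b_3=3 ≤ 3
  b_4=4 ≤ 4
  b_5=6 > 5
  fails at i=5 ⇒ NO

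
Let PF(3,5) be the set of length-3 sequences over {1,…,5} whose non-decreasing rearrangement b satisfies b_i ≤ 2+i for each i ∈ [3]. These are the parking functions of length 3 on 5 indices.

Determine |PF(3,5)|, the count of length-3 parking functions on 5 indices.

108

#PF = (5+1−3)·(5+1)^{3−1} = 3 · 36 = 108 (Konheim–Weiss)
Example (1,2,3) → sorted (1,2,3): b_i ≤ 2+i ∀i, a PF.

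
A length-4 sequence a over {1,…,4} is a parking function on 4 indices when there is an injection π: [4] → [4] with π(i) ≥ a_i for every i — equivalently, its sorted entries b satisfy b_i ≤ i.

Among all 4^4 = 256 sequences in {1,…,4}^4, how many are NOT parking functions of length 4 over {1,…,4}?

131

#PF = (5−4)·5^(4−1) = 1·125 = 125 [KW]
One tuple (4,2,3,4) → sorted (2,3,4,4): b_1=2>1, not a PF.
4^4 − 125 = 256 − 125 = 131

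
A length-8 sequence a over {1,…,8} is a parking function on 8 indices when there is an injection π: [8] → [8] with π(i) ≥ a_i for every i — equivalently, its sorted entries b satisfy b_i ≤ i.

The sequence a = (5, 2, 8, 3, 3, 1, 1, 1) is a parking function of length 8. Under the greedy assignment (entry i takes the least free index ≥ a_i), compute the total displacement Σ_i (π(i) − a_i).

12

Σπ = 36 ({1..8} each once); Σa = 5+2+8+3+3+1+1+1 = 24; disp = 36−24 = 12.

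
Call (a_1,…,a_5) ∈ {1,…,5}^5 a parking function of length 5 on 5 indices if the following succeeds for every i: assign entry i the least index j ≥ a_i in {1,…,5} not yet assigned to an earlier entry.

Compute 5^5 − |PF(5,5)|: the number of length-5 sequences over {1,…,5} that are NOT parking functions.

1829

|PF(5,5)| = 1·6^4 = 1×1296 = 1296 (Pollak)
E.g. (5,4,3,4,3) → sorted (3,3,4,4,5): b_1=3>1, not a PF.
5^5 − 1296 = 3125 − 1296 = 1829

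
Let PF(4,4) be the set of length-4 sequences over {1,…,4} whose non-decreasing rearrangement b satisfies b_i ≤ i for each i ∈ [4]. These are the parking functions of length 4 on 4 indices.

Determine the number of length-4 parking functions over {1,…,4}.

125

Count = 1·5^3 = 1 · 125 = 125 (Pollak)
E.g. (1,3,1,3) → sorted (1,1,3,3): b_i ≤ i ∀i, a PF.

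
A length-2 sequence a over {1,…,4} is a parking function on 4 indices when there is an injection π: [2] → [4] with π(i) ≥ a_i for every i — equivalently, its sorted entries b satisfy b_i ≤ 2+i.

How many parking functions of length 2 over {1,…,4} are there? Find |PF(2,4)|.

15

#PF = (4−2+1)·(4+1)^(2−1) = 3×5 = 15 (Pollak)
E.g. (2,3) → sorted (2,3): b_i ≤ 2+i ∀i, a PF.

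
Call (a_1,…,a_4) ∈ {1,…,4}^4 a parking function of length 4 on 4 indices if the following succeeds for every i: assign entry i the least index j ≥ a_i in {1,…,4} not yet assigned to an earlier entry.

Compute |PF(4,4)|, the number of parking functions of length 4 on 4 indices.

Count = 1·5^3 = 1·125 = 125 (Konheim–Weiss)
One tuple (1,2,4,2) → sorted (1,2,2,4): b_i ≤ i ∀i, a PF.

125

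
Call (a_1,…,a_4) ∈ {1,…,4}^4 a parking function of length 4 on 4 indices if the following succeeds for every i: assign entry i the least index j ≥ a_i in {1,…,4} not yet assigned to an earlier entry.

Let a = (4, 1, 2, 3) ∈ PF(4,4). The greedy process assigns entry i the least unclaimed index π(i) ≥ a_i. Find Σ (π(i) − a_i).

Σπ = 4·5/2 = 10 (π permutes [4]); Σa = 4+1+2+3 = 10; disp = 10−10 = 0.

0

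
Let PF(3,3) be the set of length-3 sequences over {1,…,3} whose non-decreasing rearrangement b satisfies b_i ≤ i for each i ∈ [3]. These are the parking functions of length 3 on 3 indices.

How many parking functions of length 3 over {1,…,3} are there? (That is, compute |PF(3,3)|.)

|PF(3,3)| = (4−3)·4^(3−1) = 1 · 16 = 16 [KW]
Check (1,1,2) → sorted (1,1,2): b_i ≤ i ∀i, a PF.

16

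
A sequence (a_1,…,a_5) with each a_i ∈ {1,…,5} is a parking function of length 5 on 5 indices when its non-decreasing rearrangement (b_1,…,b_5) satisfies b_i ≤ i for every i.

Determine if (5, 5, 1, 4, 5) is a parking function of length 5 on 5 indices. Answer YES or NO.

Order a: b = (1, 4, 5, 5, 5).
  b_1=1 ≤ 1
  b_2=4 > 2
  fails at i=2 ⇒ NO

NO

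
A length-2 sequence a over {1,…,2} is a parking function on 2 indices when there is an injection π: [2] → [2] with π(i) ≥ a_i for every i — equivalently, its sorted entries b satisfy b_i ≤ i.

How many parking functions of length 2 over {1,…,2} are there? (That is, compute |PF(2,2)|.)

|PF| = (2−2+1)·(2+1)^(2−1) = 1×3 = 3 (Pollak)
E.g. (1,1) → sorted (1,1): b_i ≤ i ∀i, a PF.

3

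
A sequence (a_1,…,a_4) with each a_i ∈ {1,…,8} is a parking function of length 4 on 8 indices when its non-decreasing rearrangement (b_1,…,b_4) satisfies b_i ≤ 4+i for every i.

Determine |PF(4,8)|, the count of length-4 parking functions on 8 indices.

|PF| = (8−4+1)·(8+1)^(4−1) = 5×729 = 3645
Example (5,6,3,4) → sorted (3,4,5,6): b_i ≤ 4+i ∀i, a PF.

3645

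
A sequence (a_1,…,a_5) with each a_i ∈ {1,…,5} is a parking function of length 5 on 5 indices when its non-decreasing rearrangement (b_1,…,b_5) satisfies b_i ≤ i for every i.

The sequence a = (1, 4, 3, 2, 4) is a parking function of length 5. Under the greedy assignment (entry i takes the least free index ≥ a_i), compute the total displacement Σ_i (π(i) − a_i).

Σπ(i) = 1+…+5 = 15; Σa = 1+4+3+2+4 = 14; disp = 15−14 = 1.

1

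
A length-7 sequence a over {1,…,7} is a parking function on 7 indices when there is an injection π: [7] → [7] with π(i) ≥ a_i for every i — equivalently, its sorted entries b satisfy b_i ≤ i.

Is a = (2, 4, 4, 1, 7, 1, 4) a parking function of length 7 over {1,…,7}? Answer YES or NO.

YES

Rearranged: b = (1, 1, 2, 4, 4, 4, 7).
  b_1=1 ≤ 1
  b_2=1 ≤ 2
  b_3=2 ≤ 3
  b_4=4 ≤ 4
  b_5=4 ≤ 5
  b_6=4 ≤ 6
  b_7=7 ≤ 7
All bounds hold ⇒ YES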